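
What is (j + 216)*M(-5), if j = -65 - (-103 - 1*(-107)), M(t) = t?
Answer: -735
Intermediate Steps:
j = -69 (j = -65 - (-103 + 107) = -65 - 1*4 = -65 - 4 = -69)
(j + 216)*M(-5) = (-69 + 216)*(-5) = 147*(-5) = -735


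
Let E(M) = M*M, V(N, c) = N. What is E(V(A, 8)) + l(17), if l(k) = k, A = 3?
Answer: 26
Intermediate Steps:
E(M) = M²
E(V(A, 8)) + l(17) = 3² + 17 = 9 + 17 = 26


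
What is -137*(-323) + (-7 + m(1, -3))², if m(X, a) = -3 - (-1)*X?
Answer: 44332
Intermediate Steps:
m(X, a) = -3 + X
-137*(-323) + (-7 + m(1, -3))² = -137*(-323) + (-7 + (-3 + 1))² = 44251 + (-7 - 2)² = 44251 + (-9)² = 44251 + 81 = 44332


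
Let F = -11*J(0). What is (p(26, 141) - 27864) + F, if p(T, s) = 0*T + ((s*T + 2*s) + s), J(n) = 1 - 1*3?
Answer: -23753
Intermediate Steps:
J(n) = -2 (J(n) = 1 - 3 = -2)
F = 22 (F = -11*(-2) = 22)
p(T, s) = 3*s + T*s (p(T, s) = 0 + ((T*s + 2*s) + s) = 0 + ((2*s + T*s) + s) = 0 + (3*s + T*s) = 3*s + T*s)
(p(26, 141) - 27864) + F = (141*(3 + 26) - 27864) + 22 = (141*29 - 27864) + 22 = (4089 - 27864) + 22 = -23775 + 22 = -23753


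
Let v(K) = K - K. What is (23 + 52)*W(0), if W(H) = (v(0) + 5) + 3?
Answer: 600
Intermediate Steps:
v(K) = 0
W(H) = 8 (W(H) = (0 + 5) + 3 = 5 + 3 = 8)
(23 + 52)*W(0) = (23 + 52)*8 = 75*8 = 600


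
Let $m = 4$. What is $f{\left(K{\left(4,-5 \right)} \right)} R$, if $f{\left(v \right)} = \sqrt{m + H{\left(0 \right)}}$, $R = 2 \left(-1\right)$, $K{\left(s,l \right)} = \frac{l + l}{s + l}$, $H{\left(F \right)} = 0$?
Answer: $-4$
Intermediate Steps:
$K{\left(s,l \right)} = \frac{2 l}{l + s}$
$R = -2$
$f{\left(v \right)} = 2$ ($f{\left(v \right)} = \sqrt{4 + 0} = \sqrt{4} = 2$)
$f{\left(K{\left(4,-5 \right)} \right)} R = 2 \left(-2\right) = -4$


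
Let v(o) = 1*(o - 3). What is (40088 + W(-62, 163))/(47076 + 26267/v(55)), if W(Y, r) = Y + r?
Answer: 2089828/2474219 ≈ 0.84464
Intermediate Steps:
v(o) = -3 + o (v(o) = 1*(-3 + o) = -3 + o)
(40088 + W(-62, 163))/(47076 + 26267/v(55)) = (40088 + (-62 + 163))/(47076 + 26267/(-3 + 55)) = (40088 + 101)/(47076 + 26267/52) = 40189/(47076 + 26267*(1/52)) = 40189/(47076 + 26267/52) = 40189/(2474219/52) = 40189*(52/2474219) = 2089828/2474219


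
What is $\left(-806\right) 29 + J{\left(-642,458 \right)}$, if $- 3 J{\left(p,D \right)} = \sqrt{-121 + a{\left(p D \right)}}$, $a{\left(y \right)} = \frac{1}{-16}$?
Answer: $-23374 - \frac{i \sqrt{1937}}{12} \approx -23374.0 - 3.6676 i$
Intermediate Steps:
$a{\left(y \right)} = - \frac{1}{16}$
$J{\left(p,D \right)} = - \frac{i \sqrt{1937}}{12}$ ($J{\left(p,D \right)} = - \frac{\sqrt{-121 - \frac{1}{16}}}{3} = - \frac{\sqrt{- \frac{1937}{16}}}{3} = - \frac{\frac{1}{4} i \sqrt{1937}}{3} = - \frac{i \sqrt{1937}}{12}$)
$\left(-806\right) 29 + J{\left(-642,458 \right)} = \left(-806\right) 29 - \frac{i \sqrt{1937}}{12} = -23374 - \frac{i \sqrt{1937}}{12}$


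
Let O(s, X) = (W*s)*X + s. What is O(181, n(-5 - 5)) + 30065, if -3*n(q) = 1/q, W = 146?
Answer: 466903/15 ≈ 31127.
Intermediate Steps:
n(q) = -1/(3*q)
O(s, X) = s + 146*X*s (O(s, X) = (146*s)*X + s = 146*X*s + s = s + 146*X*s)
O(181, n(-5 - 5)) + 30065 = 181*(1 + 146*(-1/(3*(-5 - 5)))) + 30065 = 181*(1 + 146*(-⅓/(-10))) + 30065 = 181*(1 + 146*(-⅓*(-⅒))) + 30065 = 181*(1 + 146*(1/30)) + 30065 = 181*(1 + 73/15) + 30065 = 181*(88/15) + 30065 = 15928/15 + 30065 = 466903/15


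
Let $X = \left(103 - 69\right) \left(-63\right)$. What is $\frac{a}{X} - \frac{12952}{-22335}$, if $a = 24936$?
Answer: $- \frac{9800044}{885955} \approx -11.062$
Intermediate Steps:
$X = -2142$ ($X = 34 \left(-63\right) = -2142$)
$\frac{a}{X} - \frac{12952}{-22335} = \frac{24936}{-2142} - \frac{12952}{-22335} = 24936 \left(- \frac{1}{2142}\right) - - \frac{12952}{22335} = - \frac{4156}{357} + \frac{12952}{22335} = - \frac{9800044}{885955}$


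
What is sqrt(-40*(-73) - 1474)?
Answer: sqrt(1446) ≈ 38.026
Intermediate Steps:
sqrt(-40*(-73) - 1474) = sqrt(2920 - 1474) = sqrt(1446)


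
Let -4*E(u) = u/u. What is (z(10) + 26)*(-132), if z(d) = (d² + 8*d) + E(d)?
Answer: -27159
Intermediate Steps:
E(u) = -¼ (E(u) = -u/(4*u) = -¼*1 = -¼)
z(d) = -¼ + d² + 8*d (z(d) = (d² + 8*d) - ¼ = -¼ + d² + 8*d)
(z(10) + 26)*(-132) = ((-¼ + 10² + 8*10) + 26)*(-132) = ((-¼ + 100 + 80) + 26)*(-132) = (719/4 + 26)*(-132) = (823/4)*(-132) = -27159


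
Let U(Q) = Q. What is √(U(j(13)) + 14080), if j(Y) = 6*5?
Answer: √14110 ≈ 118.79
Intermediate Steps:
j(Y) = 30
√(U(j(13)) + 14080) = √(30 + 14080) = √14110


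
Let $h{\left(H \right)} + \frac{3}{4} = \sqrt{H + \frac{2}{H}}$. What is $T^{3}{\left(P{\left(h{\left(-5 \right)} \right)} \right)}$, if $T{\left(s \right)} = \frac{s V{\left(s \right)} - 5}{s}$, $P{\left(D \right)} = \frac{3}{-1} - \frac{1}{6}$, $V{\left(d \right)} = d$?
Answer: $- \frac{5929741}{1481544} \approx -4.0024$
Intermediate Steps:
$h{\left(H \right)} = - \frac{3}{4} + \sqrt{H + \frac{2}{H}}$
$P{\left(D \right)} = - \frac{19}{6}$ ($P{\left(D \right)} = 3 \left(-1\right) - \frac{1}{6} = -3 - \frac{1}{6} = - \frac{19}{6}$)
$T{\left(s \right)} = \frac{-5 + s^{2}}{s}$ ($T{\left(s \right)} = \frac{s s - 5}{s} = \frac{s^{2} - 5}{s} = \frac{-5 + s^{2}}{s}$)
$T^{3}{\left(P{\left(h{\left(-5 \right)} \right)} \right)} = \left(- \frac{19}{6} - \frac{5}{- \frac{19}{6}}\right)^{3} = \left(- \frac{19}{6} - - \frac{30}{19}\right)^{3} = \left(- \frac{19}{6} + \frac{30}{19}\right)^{3} = \left(- \frac{181}{114}\right)^{3} = - \frac{5929741}{1481544}$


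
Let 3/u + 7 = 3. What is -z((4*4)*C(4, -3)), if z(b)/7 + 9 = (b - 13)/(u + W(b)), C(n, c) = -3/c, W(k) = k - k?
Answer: 91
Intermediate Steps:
W(k) = 0
u = -¾ (u = 3/(-7 + 3) = 3/(-4) = 3*(-¼) = -¾ ≈ -0.75000)
z(b) = 175/3 - 28*b/3 (z(b) = -63 + 7*((b - 13)/(-¾ + 0)) = -63 + 7*((-13 + b)/(-¾)) = -63 + 7*((-13 + b)*(-4/3)) = -63 + 7*(52/3 - 4*b/3) = -63 + (364/3 - 28*b/3) = 175/3 - 28*b/3)
-z((4*4)*C(4, -3)) = -(175/3 - 28*4*4*(-3/(-3))/3) = -(175/3 - 448*(-3*(-⅓))/3) = -(175/3 - 448/3) = -1*(-91) = 91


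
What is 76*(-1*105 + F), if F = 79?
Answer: -1976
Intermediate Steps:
76*(-1*105 + F) = 76*(-1*105 + 79) = 76*(-105 + 79) = 76*(-26) = -1976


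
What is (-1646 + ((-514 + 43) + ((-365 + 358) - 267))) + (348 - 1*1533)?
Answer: -3576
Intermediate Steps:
(-1646 + ((-514 + 43) + ((-365 + 358) - 267))) + (348 - 1*1533) = (-1646 + (-471 + (-7 - 267))) + (348 - 1533) = (-1646 + (-471 - 274)) - 1185 = (-1646 - 745) - 1185 = -2391 - 1185 = -3576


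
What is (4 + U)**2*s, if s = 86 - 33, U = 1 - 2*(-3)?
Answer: 6413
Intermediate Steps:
U = 7 (U = 1 + 6 = 7)
s = 53
(4 + U)**2*s = (4 + 7)**2*53 = 11**2*53 = 121*53 = 6413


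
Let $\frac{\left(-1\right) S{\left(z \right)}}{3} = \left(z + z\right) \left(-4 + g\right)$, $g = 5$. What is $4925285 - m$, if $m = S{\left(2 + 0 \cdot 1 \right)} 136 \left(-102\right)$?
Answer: $4758821$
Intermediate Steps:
$S{\left(z \right)} = - 6 z$ ($S{\left(z \right)} = - 3 \left(z + z\right) \left(-4 + 5\right) = - 3 \cdot 2 z 1 = - 3 \cdot 2 z = - 6 z$)
$m = 166464$ ($m = - 6 \left(2 + 0 \cdot 1\right) 136 \left(-102\right) = - 6 \left(2 + 0\right) 136 \left(-102\right) = \left(-6\right) 2 \cdot 136 \left(-102\right) = \left(-12\right) 136 \left(-102\right) = \left(-1632\right) \left(-102\right) = 166464$)
$4925285 - m = 4925285 - 166464 = 4758821$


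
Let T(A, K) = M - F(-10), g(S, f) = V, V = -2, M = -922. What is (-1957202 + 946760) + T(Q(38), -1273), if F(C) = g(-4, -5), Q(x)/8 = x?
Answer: -1011362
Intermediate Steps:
Q(x) = 8*x
g(S, f) = -2
F(C) = -2
T(A, K) = -920 (T(A, K) = -922 - 1*(-2) = -922 + 2 = -920)
(-1957202 + 946760) + T(Q(38), -1273) = (-1957202 + 946760) - 920 = -1010442 - 920 = -1011362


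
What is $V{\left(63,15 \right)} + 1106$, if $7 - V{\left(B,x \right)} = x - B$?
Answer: $1161$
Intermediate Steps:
$V{\left(B,x \right)} = 7 + B - x$ ($V{\left(B,x \right)} = 7 - \left(x - B\right) = 7 + \left(B - x\right) = 7 + B - x$)
$V{\left(63,15 \right)} + 1106 = \left(7 + 63 - 15\right) + 1106 = 55 + 1106 = 1161$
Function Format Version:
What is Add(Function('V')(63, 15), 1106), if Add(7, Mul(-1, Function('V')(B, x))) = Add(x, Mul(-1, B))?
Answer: 1161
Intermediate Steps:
Function('V')(B, x) = Add(7, B, Mul(-1, x)) (Function('V')(B, x) = Add(7, Mul(-1, Add(x, Mul(-1, B)))) = Add(7, Add(B, Mul(-1, x))) = Add(7, B, Mul(-1, x)))
Add(Function('V')(63, 15), 1106) = Add(Add(7, 63, Mul(-1, 15)), 1106) = Add(Add(7, 63, -15), 1106) = Add(55, 1106) = 1161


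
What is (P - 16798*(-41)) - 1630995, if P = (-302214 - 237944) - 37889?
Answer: -1520324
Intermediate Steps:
P = -578047 (P = -540158 - 37889 = -578047)
(P - 16798*(-41)) - 1630995 = (-578047 - 16798*(-41)) - 1630995 = (-578047 + 688718) - 1630995 = 110671 - 1630995 = -1520324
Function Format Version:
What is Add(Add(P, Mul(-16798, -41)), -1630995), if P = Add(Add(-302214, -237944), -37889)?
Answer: -1520324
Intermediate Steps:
P = -578047 (P = Add(-540158, -37889) = -578047)
Add(Add(P, Mul(-16798, -41)), -1630995) = Add(Add(-578047, Mul(-16798, -41)), -1630995) = Add(Add(-578047, 688718), -1630995) = Add(110671, -1630995) = -1520324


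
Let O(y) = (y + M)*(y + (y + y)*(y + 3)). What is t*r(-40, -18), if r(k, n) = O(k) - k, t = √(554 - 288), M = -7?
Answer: -137200*√266 ≈ -2.2377e+6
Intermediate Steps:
O(y) = (-7 + y)*(y + 2*y*(3 + y)) (O(y) = (y - 7)*(y + (y + y)*(y + 3)) = (-7 + y)*(y + (2*y)*(3 + y)) = (-7 + y)*(y + 2*y*(3 + y)))
t = √266 ≈ 16.310
r(k, n) = -k + k*(-49 - 7*k + 2*k²) (r(k, n) = k*(-49 - 7*k + 2*k²) - k = -k + k*(-49 - 7*k + 2*k²))
t*r(-40, -18) = √266*(-40*(-50 - 7*(-40) + 2*(-40)²)) = √266*(-40*(-50 + 280 + 2*1600)) = √266*(-40*(-50 + 280 + 3200)) = √266*(-40*3430) = √266*(-137200) = -137200*√266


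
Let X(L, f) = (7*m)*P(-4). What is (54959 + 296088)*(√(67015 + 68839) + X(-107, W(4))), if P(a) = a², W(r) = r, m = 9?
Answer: 353855376 + 351047*√135854 ≈ 4.8325e+8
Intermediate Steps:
X(L, f) = 1008 (X(L, f) = (7*9)*(-4)² = 63*16 = 1008)
(54959 + 296088)*(√(67015 + 68839) + X(-107, W(4))) = (54959 + 296088)*(√(67015 + 68839) + 1008) = 351047*(√135854 + 1008) = 351047*(1008 + √135854) = 353855376 + 351047*√135854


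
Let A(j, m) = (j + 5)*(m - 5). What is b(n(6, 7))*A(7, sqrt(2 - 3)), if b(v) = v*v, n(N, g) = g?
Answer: -2940 + 588*I ≈ -2940.0 + 588.0*I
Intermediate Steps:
b(v) = v**2
A(j, m) = (-5 + m)*(5 + j) (A(j, m) = (5 + j)*(-5 + m) = (-5 + m)*(5 + j))
b(n(6, 7))*A(7, sqrt(2 - 3)) = 7**2*(-25 - 5*7 + 5*sqrt(2 - 3) + 7*sqrt(2 - 3)) = 49*(-25 - 35 + 5*sqrt(-1) + 7*sqrt(-1)) = 49*(-25 - 35 + 5*I + 7*I) = 49*(-60 + 12*I) = -2940 + 588*I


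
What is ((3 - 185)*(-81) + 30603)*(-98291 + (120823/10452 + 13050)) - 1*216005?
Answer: -13465468278955/3484 ≈ -3.8649e+9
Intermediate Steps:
((3 - 185)*(-81) + 30603)*(-98291 + (120823/10452 + 13050)) - 1*216005 = (-182*(-81) + 30603)*(-98291 + (120823*(1/10452) + 13050)) - 216005 = (14742 + 30603)*(-98291 + (120823/10452 + 13050)) - 216005 = 45345*(-98291 + 136519423/10452) - 216005 = 45345*(-890818109/10452) - 216005 = -13464715717535/3484 - 216005 = -13465468278955/3484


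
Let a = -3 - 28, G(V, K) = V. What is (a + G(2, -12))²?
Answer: 841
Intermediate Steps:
a = -31
(a + G(2, -12))² = (-31 + 2)² = (-29)² = 841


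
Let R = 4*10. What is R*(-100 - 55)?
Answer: -6200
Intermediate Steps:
R = 40
R*(-100 - 55) = 40*(-100 - 55) = 40*(-155) = -6200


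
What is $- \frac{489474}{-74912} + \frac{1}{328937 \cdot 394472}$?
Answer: $\frac{3969525117747503}{607519634588048} \approx 6.534$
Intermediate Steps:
$- \frac{489474}{-74912} + \frac{1}{328937 \cdot 394472} = \left(-489474\right) \left(- \frac{1}{74912}\right) + \frac{1}{328937} \cdot \frac{1}{394472} = \frac{244737}{37456} + \frac{1}{129756436264} = \frac{3969525117747503}{607519634588048}$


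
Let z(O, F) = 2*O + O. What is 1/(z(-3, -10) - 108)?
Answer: -1/117 ≈ -0.0085470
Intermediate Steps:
z(O, F) = 3*O
1/(z(-3, -10) - 108) = 1/(3*(-3) - 108) = 1/(-9 - 108) = 1/(-117) = -1/117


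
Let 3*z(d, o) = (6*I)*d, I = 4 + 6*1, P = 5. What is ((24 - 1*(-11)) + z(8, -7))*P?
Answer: 975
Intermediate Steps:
I = 10 (I = 4 + 6 = 10)
z(d, o) = 20*d (z(d, o) = ((6*10)*d)/3 = (60*d)/3 = 20*d)
((24 - 1*(-11)) + z(8, -7))*P = ((24 - 1*(-11)) + 20*8)*5 = ((24 + 11) + 160)*5 = (35 + 160)*5 = 195*5 = 975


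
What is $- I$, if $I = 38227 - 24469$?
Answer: $-13758$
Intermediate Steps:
$I = 13758$
$- I = \left(-1\right) 13758 = -13758$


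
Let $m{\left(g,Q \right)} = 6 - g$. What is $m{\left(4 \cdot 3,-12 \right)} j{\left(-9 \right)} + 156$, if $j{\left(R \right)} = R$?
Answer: $210$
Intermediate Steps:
$m{\left(4 \cdot 3,-12 \right)} j{\left(-9 \right)} + 156 = \left(6 - 4 \cdot 3\right) \left(-9\right) + 156 = \left(6 - 12\right) \left(-9\right) + 156 = \left(-6\right) \left(-9\right) + 156 = 54 + 156 = 210$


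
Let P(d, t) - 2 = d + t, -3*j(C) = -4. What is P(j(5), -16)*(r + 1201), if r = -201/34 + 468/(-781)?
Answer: -602650759/39831 ≈ -15130.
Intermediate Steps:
j(C) = 4/3 (j(C) = -⅓*(-4) = 4/3)
r = -172893/26554 (r = -201*1/34 + 468*(-1/781) = -201/34 - 468/781 = -172893/26554 ≈ -6.5110)
P(d, t) = 2 + d + t (P(d, t) = 2 + (d + t) = 2 + d + t)
P(j(5), -16)*(r + 1201) = (2 + 4/3 - 16)*(-172893/26554 + 1201) = -38/3*31718461/26554 = -602650759/39831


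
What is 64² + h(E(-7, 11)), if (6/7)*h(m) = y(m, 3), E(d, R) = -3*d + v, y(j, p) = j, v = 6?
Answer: 8255/2 ≈ 4127.5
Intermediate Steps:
E(d, R) = 6 - 3*d (E(d, R) = -3*d + 6 = 6 - 3*d)
h(m) = 7*m/6
64² + h(E(-7, 11)) = 64² + 7*(6 - 3*(-7))/6 = 4096 + 7*(6 + 21)/6 = 4096 + (7/6)*27 = 4096 + 63/2 = 8255/2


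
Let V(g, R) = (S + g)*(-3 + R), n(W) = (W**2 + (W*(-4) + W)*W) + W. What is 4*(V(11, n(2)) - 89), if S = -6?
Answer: -536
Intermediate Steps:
n(W) = W - 2*W**2 (n(W) = (W**2 + (-4*W + W)*W) + W = (W**2 + (-3*W)*W) + W = (W**2 - 3*W**2) + W = -2*W**2 + W = W - 2*W**2)
V(g, R) = (-6 + g)*(-3 + R)
4*(V(11, n(2)) - 89) = 4*((18 - 12*(1 - 2*2) - 3*11 + (2*(1 - 2*2))*11) - 89) = 4*((18 - 12*(1 - 4) - 33 + (2*(1 - 4))*11) - 89) = 4*((18 - 12*(-3) - 33 + (2*(-3))*11) - 89) = 4*((18 - 6*(-6) - 33 - 6*11) - 89) = 4*((18 + 36 - 33 - 66) - 89) = 4*(-45 - 89) = 4*(-134) = -536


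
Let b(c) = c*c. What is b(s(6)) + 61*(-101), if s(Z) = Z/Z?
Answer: -6160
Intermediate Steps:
s(Z) = 1
b(c) = c**2
b(s(6)) + 61*(-101) = 1**2 + 61*(-101) = 1 - 6161 = -6160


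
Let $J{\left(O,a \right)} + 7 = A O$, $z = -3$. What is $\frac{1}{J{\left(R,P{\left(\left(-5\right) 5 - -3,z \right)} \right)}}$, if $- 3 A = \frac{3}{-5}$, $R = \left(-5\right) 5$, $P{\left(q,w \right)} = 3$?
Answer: $- \frac{1}{12} \approx -0.083333$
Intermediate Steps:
$R = -25$
$A = \frac{1}{5}$ ($A = - \frac{3 \frac{1}{-5}}{3} = - \frac{3 \left(- \frac{1}{5}\right)}{3} = \left(- \frac{1}{3}\right) \left(- \frac{3}{5}\right) = \frac{1}{5} \approx 0.2$)
$J{\left(O,a \right)} = -7 + \frac{O}{5}$
$\frac{1}{J{\left(R,P{\left(\left(-5\right) 5 - -3,z \right)} \right)}} = \frac{1}{-7 + \frac{1}{5} \left(-25\right)} = \frac{1}{-7 - 5} = \frac{1}{-12} = - \frac{1}{12}$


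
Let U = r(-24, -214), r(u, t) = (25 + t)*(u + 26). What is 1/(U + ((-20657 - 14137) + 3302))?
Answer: -1/31870 ≈ -3.1377e-5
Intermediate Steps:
r(u, t) = (25 + t)*(26 + u)
U = -378 (U = 650 + 25*(-24) + 26*(-214) - 214*(-24) = 650 - 600 - 5564 + 5136 = -378)
1/(U + ((-20657 - 14137) + 3302)) = 1/(-378 + ((-20657 - 14137) + 3302)) = 1/(-378 + (-34794 + 3302)) = 1/(-378 - 31492) = 1/(-31870) = -1/31870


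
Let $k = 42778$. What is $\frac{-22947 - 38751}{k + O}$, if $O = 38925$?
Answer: $- \frac{61698}{81703} \approx -0.75515$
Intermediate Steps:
$\frac{-22947 - 38751}{k + O} = \frac{-22947 - 38751}{42778 + 38925} = - \frac{61698}{81703}$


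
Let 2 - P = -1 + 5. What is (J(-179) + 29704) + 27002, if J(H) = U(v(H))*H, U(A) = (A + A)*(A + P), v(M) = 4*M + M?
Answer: -287351064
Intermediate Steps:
P = -2 (P = 2 - (-1 + 5) = 2 - 1*4 = 2 - 4 = -2)
v(M) = 5*M
U(A) = 2*A*(-2 + A) (U(A) = (A + A)*(A - 2) = (2*A)*(-2 + A) = 2*A*(-2 + A))
J(H) = 10*H**2*(-2 + 5*H) (J(H) = (2*(5*H)*(-2 + 5*H))*H = (10*H*(-2 + 5*H))*H = 10*H**2*(-2 + 5*H))
(J(-179) + 29704) + 27002 = ((-179)**2*(-20 + 50*(-179)) + 29704) + 27002 = (32041*(-20 - 8950) + 29704) + 27002 = (32041*(-8970) + 29704) + 27002 = (-287407770 + 29704) + 27002 = -287378066 + 27002 = -287351064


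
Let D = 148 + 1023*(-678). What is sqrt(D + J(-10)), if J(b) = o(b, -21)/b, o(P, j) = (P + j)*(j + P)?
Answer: 53*I*sqrt(24690)/10 ≈ 832.79*I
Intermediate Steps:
o(P, j) = (P + j)**2 (o(P, j) = (P + j)*(P + j) = (P + j)**2)
D = -693446 (D = 148 - 693594 = -693446)
J(b) = (-21 + b)**2/b (J(b) = (b - 21)**2/b = (-21 + b)**2/b)
sqrt(D + J(-10)) = sqrt(-693446 + (-21 - 10)**2/(-10)) = sqrt(-693446 - 1/10*(-31)**2) = sqrt(-693446 - 1/10*961) = sqrt(-693446 - 961/10) = sqrt(-6935421/10) = 53*I*sqrt(24690)/10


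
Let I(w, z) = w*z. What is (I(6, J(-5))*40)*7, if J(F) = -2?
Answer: -3360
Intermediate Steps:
(I(6, J(-5))*40)*7 = ((6*(-2))*40)*7 = -12*40*7 = -480*7 = -3360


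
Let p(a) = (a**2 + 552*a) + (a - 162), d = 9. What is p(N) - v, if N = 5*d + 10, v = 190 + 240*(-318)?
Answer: 109408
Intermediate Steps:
v = -76130 (v = 190 - 76320 = -76130)
N = 55 (N = 5*9 + 10 = 45 + 10 = 55)
p(a) = -162 + a**2 + 553*a (p(a) = (a**2 + 552*a) + (-162 + a) = -162 + a**2 + 553*a)
p(N) - v = (-162 + 55**2 + 553*55) - 1*(-76130) = (-162 + 3025 + 30415) + 76130 = 33278 + 76130 = 109408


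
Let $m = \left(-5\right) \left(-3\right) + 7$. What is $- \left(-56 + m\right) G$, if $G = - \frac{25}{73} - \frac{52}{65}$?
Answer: $- \frac{14178}{365} \approx -38.844$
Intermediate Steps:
$m = 22$ ($m = 15 + 7 = 22$)
$G = - \frac{417}{365}$ ($G = \left(-25\right) \frac{1}{73} - \frac{4}{5} = - \frac{25}{73} - \frac{4}{5} = - \frac{417}{365} \approx -1.1425$)
$- \left(-56 + m\right) G = - \frac{\left(-56 + 22\right) \left(-417\right)}{365} = - \frac{\left(-34\right) \left(-417\right)}{365} = \left(-1\right) \frac{14178}{365} = - \frac{14178}{365}$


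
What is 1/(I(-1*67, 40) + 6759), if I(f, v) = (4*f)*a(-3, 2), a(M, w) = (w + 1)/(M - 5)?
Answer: 2/13719 ≈ 0.00014578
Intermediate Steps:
a(M, w) = (1 + w)/(-5 + M)
I(f, v) = -3*f/2 (I(f, v) = (4*f)*((1 + 2)/(-5 - 3)) = (4*f)*(3/(-8)) = (4*f)*(-⅛*3) = (4*f)*(-3/8) = -3*f/2)
1/(I(-1*67, 40) + 6759) = 1/(-(-3)*67/2 + 6759) = 1/(-3/2*(-67) + 6759) = 1/(201/2 + 6759) = 1/(13719/2) = 2/13719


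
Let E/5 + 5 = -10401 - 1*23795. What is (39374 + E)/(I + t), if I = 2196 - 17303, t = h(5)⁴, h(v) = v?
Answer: 131631/14482 ≈ 9.0893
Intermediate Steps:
E = -171005 (E = -25 + 5*(-10401 - 1*23795) = -25 + 5*(-10401 - 23795) = -25 + 5*(-34196) = -25 - 170980 = -171005)
t = 625 (t = 5⁴ = 625)
I = -15107
(39374 + E)/(I + t) = (39374 - 171005)/(-15107 + 625) = -131631/(-14482) = -131631*(-1/14482) = 131631/14482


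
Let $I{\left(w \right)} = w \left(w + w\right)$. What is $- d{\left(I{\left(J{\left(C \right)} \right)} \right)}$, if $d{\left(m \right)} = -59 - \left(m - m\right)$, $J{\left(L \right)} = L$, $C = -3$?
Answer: $59$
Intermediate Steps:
$I{\left(w \right)} = 2 w^{2}$ ($I{\left(w \right)} = w 2 w = 2 w^{2}$)
$d{\left(m \right)} = -59$ ($d{\left(m \right)} = -59 - 0 = -59 + 0 = -59$)
$- d{\left(I{\left(J{\left(C \right)} \right)} \right)} = \left(-1\right) \left(-59\right) = 59$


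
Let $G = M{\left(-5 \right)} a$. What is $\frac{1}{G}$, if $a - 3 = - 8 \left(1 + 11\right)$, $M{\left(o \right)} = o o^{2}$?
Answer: $\frac{1}{11625} \approx 8.6021 \cdot 10^{-5}$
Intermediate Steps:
$M{\left(o \right)} = o^{3}$
$a = -93$ ($a = 3 - 8 \left(1 + 11\right) = 3 - 96 = -93$)
$G = 11625$ ($G = \left(-5\right)^{3} \left(-93\right) = \left(-125\right) \left(-93\right) = 11625$)
$\frac{1}{G} = \frac{1}{11625}$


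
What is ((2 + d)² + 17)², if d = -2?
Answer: 289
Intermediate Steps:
((2 + d)² + 17)² = ((2 - 2)² + 17)² = (0² + 17)² = (0 + 17)² = 17² = 289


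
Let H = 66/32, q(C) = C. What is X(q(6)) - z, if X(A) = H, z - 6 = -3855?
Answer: 61617/16 ≈ 3851.1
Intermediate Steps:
z = -3849 (z = 6 - 3855 = -3849)
H = 33/16 (H = 66*(1/32) = 33/16 ≈ 2.0625)
X(A) = 33/16
X(q(6)) - z = 33/16 - 1*(-3849) = 33/16 + 3849 = 61617/16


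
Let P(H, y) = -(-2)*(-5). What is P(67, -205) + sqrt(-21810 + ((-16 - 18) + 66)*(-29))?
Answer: -10 + I*sqrt(22738) ≈ -10.0 + 150.79*I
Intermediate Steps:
P(H, y) = -10 (P(H, y) = -1*10 = -10)
P(67, -205) + sqrt(-21810 + ((-16 - 18) + 66)*(-29)) = -10 + sqrt(-21810 + ((-16 - 18) + 66)*(-29)) = -10 + sqrt(-21810 + (-34 + 66)*(-29)) = -10 + sqrt(-21810 + 32*(-29)) = -10 + sqrt(-21810 - 928) = -10 + sqrt(-22738) = -10 + I*sqrt(22738)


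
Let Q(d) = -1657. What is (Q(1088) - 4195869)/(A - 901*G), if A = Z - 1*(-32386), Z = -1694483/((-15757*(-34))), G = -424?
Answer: -321253454884/31716212871 ≈ -10.129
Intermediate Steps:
Z = -242069/76534 (Z = -1694483/535738 = -1694483*1/535738 = -242069/76534 ≈ -3.1629)
A = 2478388055/76534 (A = -242069/76534 - 1*(-32386) = -242069/76534 + 32386 = 2478388055/76534 ≈ 32383.)
(Q(1088) - 4195869)/(A - 901*G) = (-1657 - 4195869)/(2478388055/76534 - 901*(-424)) = -4197526/(2478388055/76534 + 382024) = -4197526/31716212871/76534 = -4197526*76534/31716212871 = -321253454884/31716212871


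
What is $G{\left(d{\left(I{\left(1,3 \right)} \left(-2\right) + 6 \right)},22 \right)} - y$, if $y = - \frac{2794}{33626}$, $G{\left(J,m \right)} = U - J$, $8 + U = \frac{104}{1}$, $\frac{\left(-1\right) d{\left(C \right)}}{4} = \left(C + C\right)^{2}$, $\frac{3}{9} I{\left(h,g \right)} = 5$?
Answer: $\frac{156564053}{16813} \approx 9312.1$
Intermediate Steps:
$I{\left(h,g \right)} = 15$ ($I{\left(h,g \right)} = 3 \cdot 5 = 15$)
$d{\left(C \right)} = - 16 C^{2}$ ($d{\left(C \right)} = - 4 \left(C + C\right)^{2} = - 4 \left(2 C\right)^{2} = - 4 \cdot 4 C^{2} = - 16 C^{2}$)
$U = 96$ ($U = -8 + \frac{104}{1} = -8 + 104 \cdot 1 = -8 + 104 = 96$)
$G{\left(J,m \right)} = 96 - J$
$y = - \frac{1397}{16813}$ ($y = \left(-2794\right) \frac{1}{33626} = - \frac{1397}{16813} \approx -0.08309$)
$G{\left(d{\left(I{\left(1,3 \right)} \left(-2\right) + 6 \right)},22 \right)} - y = \left(96 - - 16 \left(15 \left(-2\right) + 6\right)^{2}\right) - - \frac{1397}{16813} = \left(96 - - 16 \left(-30 + 6\right)^{2}\right) + \frac{1397}{16813} = \left(96 - - 16 \left(-24\right)^{2}\right) + \frac{1397}{16813} = \left(96 - \left(-16\right) 576\right) + \frac{1397}{16813} = \left(96 - -9216\right) + \frac{1397}{16813} = \left(96 + 9216\right) + \frac{1397}{16813} = 9312 + \frac{1397}{16813} = \frac{156564053}{16813}$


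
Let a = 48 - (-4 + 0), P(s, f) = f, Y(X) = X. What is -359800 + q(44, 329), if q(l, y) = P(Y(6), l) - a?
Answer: -359808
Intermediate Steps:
a = 52 (a = 48 - (-4) = 48 - 1*(-4) = 48 + 4 = 52)
q(l, y) = -52 + l (q(l, y) = l - 1*52 = l - 52 = -52 + l)
-359800 + q(44, 329) = -359800 + (-52 + 44) = -359800 - 8 = -359808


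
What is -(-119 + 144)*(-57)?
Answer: 1425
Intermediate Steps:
-(-119 + 144)*(-57) = -25*(-57) = -1*(-1425) = 1425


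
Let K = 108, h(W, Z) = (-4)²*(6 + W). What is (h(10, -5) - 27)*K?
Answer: 24732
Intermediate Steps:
h(W, Z) = 96 + 16*W (h(W, Z) = 16*(6 + W) = 96 + 16*W)
(h(10, -5) - 27)*K = ((96 + 16*10) - 27)*108 = ((96 + 160) - 27)*108 = (256 - 27)*108 = 229*108 = 24732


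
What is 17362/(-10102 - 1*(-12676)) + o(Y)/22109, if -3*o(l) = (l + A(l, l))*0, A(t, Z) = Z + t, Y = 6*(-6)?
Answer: 8681/1287 ≈ 6.7451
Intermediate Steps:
Y = -36
o(l) = 0 (o(l) = -(l + (l + l))*0/3 = -(l + 2*l)*0/3 = -3*l*0/3 = -⅓*0 = 0)
17362/(-10102 - 1*(-12676)) + o(Y)/22109 = 17362/(-10102 - 1*(-12676)) + 0/22109 = 17362/(-10102 + 12676) + 0*(1/22109) = 17362/2574 + 0 = 17362*(1/2574) + 0 = 8681/1287 + 0 = 8681/1287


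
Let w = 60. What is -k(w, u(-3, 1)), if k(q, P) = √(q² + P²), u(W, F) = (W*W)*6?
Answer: -6*√181 ≈ -80.722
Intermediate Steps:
u(W, F) = 6*W² (u(W, F) = W²*6 = 6*W²)
k(q, P) = √(P² + q²)
-k(w, u(-3, 1)) = -√((6*(-3)²)² + 60²) = -√((6*9)² + 3600) = -√(54² + 3600) = -√(2916 + 3600) = -√6516 = -6*√181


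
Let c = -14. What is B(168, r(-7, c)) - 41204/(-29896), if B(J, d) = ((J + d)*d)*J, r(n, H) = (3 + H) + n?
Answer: -3390196099/7474 ≈ -4.5360e+5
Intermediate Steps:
r(n, H) = 3 + H + n
B(J, d) = J*d*(J + d) (B(J, d) = (d*(J + d))*J = J*d*(J + d))
B(168, r(-7, c)) - 41204/(-29896) = 168*(3 - 14 - 7)*(168 + (3 - 14 - 7)) - 41204/(-29896) = 168*(-18)*(168 - 18) - 41204*(-1)/29896 = 168*(-18)*150 - 1*(-10301/7474) = -453600 + 10301/7474 = -3390196099/7474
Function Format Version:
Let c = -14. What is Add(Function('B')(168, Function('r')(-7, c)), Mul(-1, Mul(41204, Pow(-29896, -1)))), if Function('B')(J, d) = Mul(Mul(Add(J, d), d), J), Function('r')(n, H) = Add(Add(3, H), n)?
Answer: Rational(-3390196099, 7474) ≈ -4.5360e+5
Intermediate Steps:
Function('r')(n, H) = Add(3, H, n)
Function('B')(J, d) = Mul(J, d, Add(J, d)) (Function('B')(J, d) = Mul(Mul(d, Add(J, d)), J) = Mul(J, d, Add(J, d)))
Add(Function('B')(168, Function('r')(-7, c)), Mul(-1, Mul(41204, Pow(-29896, -1)))) = Add(Mul(168, Add(3, -14, -7), Add(168, Add(3, -14, -7))), Mul(-1, Mul(41204, Pow(-29896, -1)))) = Add(Mul(168, -18, Add(168, -18)), Mul(-1, Mul(41204, Rational(-1, 29896)))) = Add(Mul(168, -18, 150), Mul(-1, Rational(-10301, 7474))) = Add(-453600, Rational(10301, 7474)) = Rational(-3390196099, 7474)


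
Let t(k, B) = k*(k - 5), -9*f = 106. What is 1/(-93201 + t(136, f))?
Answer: -1/75385 ≈ -1.3265e-5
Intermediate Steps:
f = -106/9 (f = -1/9*106 = -106/9 ≈ -11.778)
t(k, B) = k*(-5 + k)
1/(-93201 + t(136, f)) = 1/(-93201 + 136*(-5 + 136)) = 1/(-93201 + 136*131) = 1/(-93201 + 17816) = 1/(-75385) = -1/75385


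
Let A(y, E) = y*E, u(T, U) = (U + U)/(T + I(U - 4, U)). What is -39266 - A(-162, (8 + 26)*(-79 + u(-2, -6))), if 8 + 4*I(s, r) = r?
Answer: -5086186/11 ≈ -4.6238e+5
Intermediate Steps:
I(s, r) = -2 + r/4
u(T, U) = 2*U/(-2 + T + U/4) (u(T, U) = (U + U)/(T + (-2 + U/4)) = (2*U)/(-2 + T + U/4) = 2*U/(-2 + T + U/4))
A(y, E) = E*y
-39266 - A(-162, (8 + 26)*(-79 + u(-2, -6))) = -39266 - (8 + 26)*(-79 + 8*(-6)/(-8 - 6 + 4*(-2)))*(-162) = -39266 - 34*(-79 + 8*(-6)/(-8 - 6 - 8))*(-162) = -39266 - 34*(-79 + 8*(-6)/(-22))*(-162) = -39266 - 34*(-79 + 8*(-6)*(-1/22))*(-162) = -39266 - 34*(-79 + 24/11)*(-162) = -39266 - 34*(-845/11)*(-162) = -39266 - (-28730)*(-162)/11 = -39266 - 1*4654260/11 = -39266 - 4654260/11 = -5086186/11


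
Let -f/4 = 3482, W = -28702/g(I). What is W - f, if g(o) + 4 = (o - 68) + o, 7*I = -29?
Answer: 4014225/281 ≈ 14286.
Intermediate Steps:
I = -29/7 (I = (1/7)*(-29) = -29/7 ≈ -4.1429)
g(o) = -72 + 2*o (g(o) = -4 + ((o - 68) + o) = -4 + ((-68 + o) + o) = -4 + (-68 + 2*o) = -72 + 2*o)
W = 100457/281 (W = -28702/(-72 + 2*(-29/7)) = -28702/(-72 - 58/7) = -28702/(-562/7) = -28702*(-7/562) = 100457/281 ≈ 357.50)
f = -13928 (f = -4*3482 = -13928)
W - f = 100457/281 - 1*(-13928) = 100457/281 + 13928 = 4014225/281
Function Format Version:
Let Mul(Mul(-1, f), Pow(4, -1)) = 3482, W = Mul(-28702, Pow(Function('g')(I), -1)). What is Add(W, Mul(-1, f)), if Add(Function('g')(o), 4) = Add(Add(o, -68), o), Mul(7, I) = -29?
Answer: Rational(4014225, 281) ≈ 14286.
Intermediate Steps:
I = Rational(-29, 7) (I = Mul(Rational(1, 7), -29) = Rational(-29, 7) ≈ -4.1429)
Function('g')(o) = Add(-72, Mul(2, o)) (Function('g')(o) = Add(-4, Add(Add(o, -68), o)) = Add(-4, Add(Add(-68, o), o)) = Add(-4, Add(-68, Mul(2, o))) = Add(-72, Mul(2, o)))
W = Rational(100457, 281) (W = Mul(-28702, Pow(Add(-72, Mul(2, Rational(-29, 7))), -1)) = Mul(-28702, Pow(Add(-72, Rational(-58, 7)), -1)) = Mul(-28702, Pow(Rational(-562, 7), -1)) = Mul(-28702, Rational(-7, 562)) = Rational(100457, 281) ≈ 357.50)
f = -13928 (f = Mul(-4, 3482) = -13928)
Add(W, Mul(-1, f)) = Add(Rational(100457, 281), Mul(-1, -13928)) = Add(Rational(100457, 281), 13928) = Rational(4014225, 281)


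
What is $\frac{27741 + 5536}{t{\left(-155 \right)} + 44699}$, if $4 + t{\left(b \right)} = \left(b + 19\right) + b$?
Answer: $\frac{33277}{44404} \approx 0.74941$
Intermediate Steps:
$t{\left(b \right)} = 15 + 2 b$ ($t{\left(b \right)} = -4 + \left(\left(b + 19\right) + b\right) = -4 + \left(\left(19 + b\right) + b\right) = -4 + \left(19 + 2 b\right) = 15 + 2 b$)
$\frac{27741 + 5536}{t{\left(-155 \right)} + 44699} = \frac{27741 + 5536}{\left(15 + 2 \left(-155\right)\right) + 44699} = \frac{33277}{\left(15 - 310\right) + 44699} = \frac{33277}{-295 + 44699} = \frac{33277}{44404}$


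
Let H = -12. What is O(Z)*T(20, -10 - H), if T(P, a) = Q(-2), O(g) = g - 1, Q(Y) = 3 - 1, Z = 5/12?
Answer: -7/6 ≈ -1.1667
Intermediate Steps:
Z = 5/12 (Z = 5*(1/12) = 5/12 ≈ 0.41667)
Q(Y) = 2
O(g) = -1 + g
T(P, a) = 2
O(Z)*T(20, -10 - H) = (-1 + 5/12)*2 = -7/12*2 = -7/6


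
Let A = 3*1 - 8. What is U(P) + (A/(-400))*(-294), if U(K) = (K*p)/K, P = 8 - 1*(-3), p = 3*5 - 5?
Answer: 253/40 ≈ 6.3250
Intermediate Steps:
p = 10 (p = 15 - 5 = 10)
P = 11 (P = 8 + 3 = 11)
A = -5 (A = 3 - 8 = -5)
U(K) = 10 (U(K) = (K*10)/K = (10*K)/K = 10)
U(P) + (A/(-400))*(-294) = 10 - 5/(-400)*(-294) = 10 - 5*(-1/400)*(-294) = 10 + (1/80)*(-294) = 10 - 147/40 = 253/40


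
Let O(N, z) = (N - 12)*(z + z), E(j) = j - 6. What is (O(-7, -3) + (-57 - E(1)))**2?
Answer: 3844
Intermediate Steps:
E(j) = -6 + j
O(N, z) = 2*z*(-12 + N) (O(N, z) = (-12 + N)*(2*z) = 2*z*(-12 + N))
(O(-7, -3) + (-57 - E(1)))**2 = (2*(-3)*(-12 - 7) + (-57 - (-6 + 1)))**2 = (2*(-3)*(-19) + (-57 - 1*(-5)))**2 = (114 + (-57 + 5))**2 = (114 - 52)**2 = 62**2 = 3844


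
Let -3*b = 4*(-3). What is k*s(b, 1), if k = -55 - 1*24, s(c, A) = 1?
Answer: -79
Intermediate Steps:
b = 4 (b = -4*(-3)/3 = -⅓*(-12) = 4)
k = -79 (k = -55 - 24 = -79)
k*s(b, 1) = -79*1 = -79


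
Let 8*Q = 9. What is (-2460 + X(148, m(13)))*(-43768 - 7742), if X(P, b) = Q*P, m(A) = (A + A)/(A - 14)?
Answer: 118138185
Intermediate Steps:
Q = 9/8 (Q = (1/8)*9 = 9/8 ≈ 1.1250)
m(A) = 2*A/(-14 + A) (m(A) = (2*A)/(-14 + A) = 2*A/(-14 + A))
X(P, b) = 9*P/8
(-2460 + X(148, m(13)))*(-43768 - 7742) = (-2460 + (9/8)*148)*(-43768 - 7742) = (-2460 + 333/2)*(-51510) = -4587/2*(-51510) = 118138185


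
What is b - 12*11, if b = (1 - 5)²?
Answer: -116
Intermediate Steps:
b = 16 (b = (-4)² = 16)
b - 12*11 = 16 - 12*11 = 16 - 132 = -116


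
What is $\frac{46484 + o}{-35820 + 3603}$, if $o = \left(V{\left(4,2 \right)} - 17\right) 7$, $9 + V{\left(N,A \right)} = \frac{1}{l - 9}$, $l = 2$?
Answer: $- \frac{46301}{32217} \approx -1.4372$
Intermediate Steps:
$V{\left(N,A \right)} = - \frac{64}{7}$ ($V{\left(N,A \right)} = -9 + \frac{1}{2 - 9} = -9 + \frac{1}{-7} = -9 - \frac{1}{7} = - \frac{64}{7}$)
$o = -183$ ($o = \left(- \frac{64}{7} - 17\right) 7 = \left(- \frac{183}{7}\right) 7 = -183$)
$\frac{46484 + o}{-35820 + 3603} = \frac{46484 - 183}{-35820 + 3603} = \frac{46301}{-32217} = 46301 \left(- \frac{1}{32217}\right) = - \frac{46301}{32217}$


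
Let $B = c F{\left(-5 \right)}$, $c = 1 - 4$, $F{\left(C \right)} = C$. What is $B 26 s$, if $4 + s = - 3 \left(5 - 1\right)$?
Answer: $-6240$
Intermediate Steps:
$c = -3$ ($c = 1 - 4 = -3$)
$B = 15$ ($B = \left(-3\right) \left(-5\right) = 15$)
$s = -16$ ($s = -4 - 3 \left(5 - 1\right) = -4 - 12 = -16$)
$B 26 s = 15 \cdot 26 \left(-16\right) = 390 \left(-16\right) = -6240$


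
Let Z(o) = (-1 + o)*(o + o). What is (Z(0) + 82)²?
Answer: 6724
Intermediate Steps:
Z(o) = 2*o*(-1 + o) (Z(o) = (-1 + o)*(2*o) = 2*o*(-1 + o))
(Z(0) + 82)² = (2*0*(-1 + 0) + 82)² = (2*0*(-1) + 82)² = (0 + 82)² = 82² = 6724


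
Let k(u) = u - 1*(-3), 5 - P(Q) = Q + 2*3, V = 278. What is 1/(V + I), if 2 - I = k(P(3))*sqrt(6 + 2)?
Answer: 35/9799 - sqrt(2)/39196 ≈ 0.0035357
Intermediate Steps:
P(Q) = -1 - Q (P(Q) = 5 - (Q + 2*3) = 5 - (Q + 6) = 5 - (6 + Q) = 5 + (-6 - Q) = -1 - Q)
k(u) = 3 + u (k(u) = u + 3 = 3 + u)
I = 2 + 2*sqrt(2) (I = 2 - (3 + (-1 - 1*3))*sqrt(6 + 2) = 2 - (3 + (-1 - 3))*sqrt(8) = 2 - (3 - 4)*2*sqrt(2) = 2 - (-1)*2*sqrt(2) = 2 - (-2)*sqrt(2) = 2 + 2*sqrt(2) ≈ 4.8284)
1/(V + I) = 1/(278 + (2 + 2*sqrt(2))) = 1/(280 + 2*sqrt(2))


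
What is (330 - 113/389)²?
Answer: 16449858049/151321 ≈ 1.0871e+5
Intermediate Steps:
(330 - 113/389)² = (128257/389)² = 16449858049/151321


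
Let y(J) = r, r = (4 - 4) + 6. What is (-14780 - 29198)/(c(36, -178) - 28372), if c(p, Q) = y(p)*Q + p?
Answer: 21989/14702 ≈ 1.4956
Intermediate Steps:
r = 6 (r = 0 + 6 = 6)
y(J) = 6
c(p, Q) = p + 6*Q (c(p, Q) = 6*Q + p = p + 6*Q)
(-14780 - 29198)/(c(36, -178) - 28372) = (-14780 - 29198)/((36 + 6*(-178)) - 28372) = -43978/((36 - 1068) - 28372) = -43978/(-1032 - 28372) = -43978/(-29404) = -43978*(-1/29404) = 21989/14702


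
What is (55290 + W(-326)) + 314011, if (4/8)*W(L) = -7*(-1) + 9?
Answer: 369333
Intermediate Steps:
W(L) = 32 (W(L) = 2*(-7*(-1) + 9) = 2*(7 + 9) = 2*16 = 32)
(55290 + W(-326)) + 314011 = (55290 + 32) + 314011 = 55322 + 314011 = 369333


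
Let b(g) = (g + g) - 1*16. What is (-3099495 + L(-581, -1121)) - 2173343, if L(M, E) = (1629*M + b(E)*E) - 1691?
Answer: -3689760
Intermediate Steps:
b(g) = -16 + 2*g (b(g) = 2*g - 16 = -16 + 2*g)
L(M, E) = -1691 + 1629*M + E*(-16 + 2*E) (L(M, E) = (1629*M + (-16 + 2*E)*E) - 1691 = (1629*M + E*(-16 + 2*E)) - 1691 = -1691 + 1629*M + E*(-16 + 2*E))
(-3099495 + L(-581, -1121)) - 2173343 = (-3099495 + (-1691 + 1629*(-581) + 2*(-1121)*(-8 - 1121))) - 2173343 = (-3099495 + (-1691 - 946449 + 2*(-1121)*(-1129))) - 2173343 = (-3099495 + (-1691 - 946449 + 2531218)) - 2173343 = (-3099495 + 1583078) - 2173343 = -1516417 - 2173343 = -3689760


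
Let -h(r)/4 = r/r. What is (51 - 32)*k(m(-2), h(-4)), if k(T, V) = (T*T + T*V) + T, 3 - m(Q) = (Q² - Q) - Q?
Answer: 760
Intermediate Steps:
m(Q) = 3 - Q² + 2*Q (m(Q) = 3 - ((Q² - Q) - Q) = 3 - (Q² - 2*Q) = 3 + (-Q² + 2*Q) = 3 - Q² + 2*Q)
h(r) = -4 (h(r) = -4*r/r = -4*1 = -4)
k(T, V) = T + T² + T*V (k(T, V) = (T² + T*V) + T = T + T² + T*V)
(51 - 32)*k(m(-2), h(-4)) = (51 - 32)*((3 - 1*(-2)² + 2*(-2))*(1 + (3 - 1*(-2)² + 2*(-2)) - 4)) = 19*((3 - 1*4 - 4)*(1 + (3 - 1*4 - 4) - 4)) = 19*((3 - 4 - 4)*(1 + (3 - 4 - 4) - 4)) = 19*(-5*(1 - 5 - 4)) = 19*(-5*(-8)) = 19*40 = 760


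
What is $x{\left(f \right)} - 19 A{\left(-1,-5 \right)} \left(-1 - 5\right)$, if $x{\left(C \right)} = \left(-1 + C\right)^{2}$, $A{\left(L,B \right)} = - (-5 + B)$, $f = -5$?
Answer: $1176$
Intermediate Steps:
$A{\left(L,B \right)} = 5 - B$
$x{\left(f \right)} - 19 A{\left(-1,-5 \right)} \left(-1 - 5\right) = \left(-1 - 5\right)^{2} - 19 \left(5 - -5\right) \left(-1 - 5\right) = \left(-6\right)^{2} - 19 \left(5 + 5\right) \left(-6\right) = 36 - 19 \cdot 10 \left(-6\right) = 36 - -1140 = 36 + 1140 = 1176$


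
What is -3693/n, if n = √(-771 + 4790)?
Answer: -3693*√4019/4019 ≈ -58.253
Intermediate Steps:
n = √4019 ≈ 63.396
-3693/n = -3693*√4019/4019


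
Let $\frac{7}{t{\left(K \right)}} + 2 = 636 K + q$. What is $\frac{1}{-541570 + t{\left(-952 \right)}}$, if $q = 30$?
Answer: $- \frac{86492}{46841472441} \approx -1.8465 \cdot 10^{-6}$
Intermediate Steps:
$t{\left(K \right)} = \frac{7}{28 + 636 K}$ ($t{\left(K \right)} = \frac{7}{-2 + \left(636 K + 30\right)} = \frac{7}{-2 + \left(30 + 636 K\right)} = \frac{7}{28 + 636 K}$)
$\frac{1}{-541570 + t{\left(-952 \right)}} = \frac{1}{-541570 + \frac{7}{4 \left(7 + 159 \left(-952\right)\right)}} = \frac{1}{-541570 + \frac{7}{4 \left(7 - 151368\right)}} = \frac{1}{-541570 + \frac{7}{4 \left(-151361\right)}} = \frac{1}{-541570 + \frac{7}{4} \left(- \frac{1}{151361}\right)} = \frac{1}{-541570 - \frac{1}{86492}} = \frac{1}{- \frac{46841472441}{86492}} = - \frac{86492}{46841472441}$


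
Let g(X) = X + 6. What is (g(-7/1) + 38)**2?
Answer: 1369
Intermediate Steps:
g(X) = 6 + X
(g(-7/1) + 38)**2 = ((6 - 7/1) + 38)**2 = ((6 - 7*1) + 38)**2 = ((6 - 7) + 38)**2 = (-1 + 38)**2 = 37**2 = 1369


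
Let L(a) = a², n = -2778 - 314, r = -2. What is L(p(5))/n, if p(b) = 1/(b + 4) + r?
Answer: -289/250452 ≈ -0.0011539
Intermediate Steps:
p(b) = -2 + 1/(4 + b) (p(b) = 1/(b + 4) - 2 = 1/(4 + b) - 2 = -2 + 1/(4 + b))
n = -3092
L(p(5))/n = ((-7 - 2*5)/(4 + 5))²/(-3092) = ((-7 - 10)/9)²*(-1/3092) = ((⅑)*(-17))²*(-1/3092) = (-17/9)²*(-1/3092) = (289/81)*(-1/3092) = -289/250452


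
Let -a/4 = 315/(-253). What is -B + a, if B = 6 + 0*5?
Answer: -258/253 ≈ -1.0198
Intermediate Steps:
B = 6 (B = 6 + 0 = 6)
a = 1260/253 (a = -1260/(-253) = -1260*(-1)/253 = -4*(-315/253) = 1260/253 ≈ 4.9802)
-B + a = -1*6 + 1260/253 = -6 + 1260/253 = -258/253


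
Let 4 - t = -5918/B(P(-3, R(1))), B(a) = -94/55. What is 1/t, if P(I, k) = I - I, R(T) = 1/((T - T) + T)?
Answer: -47/162557 ≈ -0.00028913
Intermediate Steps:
R(T) = 1/T (R(T) = 1/(0 + T) = 1/T)
P(I, k) = 0
B(a) = -94/55 (B(a) = -94*1/55 = -94/55)
t = -162557/47 (t = 4 - (-5918)/(-94/55) = 4 - (-5918)*(-55)/94 = 4 - 1*162745/47 = 4 - 162745/47 = -162557/47 ≈ -3458.7)
1/t = 1/(-162557/47) = -47/162557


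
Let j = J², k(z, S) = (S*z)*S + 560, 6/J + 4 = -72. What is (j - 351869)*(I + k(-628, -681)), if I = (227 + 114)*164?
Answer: 36987743093474412/361 ≈ 1.0246e+14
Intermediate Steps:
J = -3/38 (J = 6/(-4 - 72) = 6/(-76) = 6*(-1/76) = -3/38 ≈ -0.078947)
I = 55924 (I = 341*164 = 55924)
k(z, S) = 560 + z*S² (k(z, S) = z*S² + 560 = 560 + z*S²)
j = 9/1444 (j = (-3/38)² = 9/1444 ≈ 0.0062327)
(j - 351869)*(I + k(-628, -681)) = (9/1444 - 351869)*(55924 + (560 - 628*(-681)²)) = -508098827*(55924 + (560 - 628*463761))/1444 = -508098827*(55924 + (560 - 291241908))/1444 = -508098827*(55924 - 291241348)/1444 = -508098827/1444*(-291185424) = 36987743093474412/361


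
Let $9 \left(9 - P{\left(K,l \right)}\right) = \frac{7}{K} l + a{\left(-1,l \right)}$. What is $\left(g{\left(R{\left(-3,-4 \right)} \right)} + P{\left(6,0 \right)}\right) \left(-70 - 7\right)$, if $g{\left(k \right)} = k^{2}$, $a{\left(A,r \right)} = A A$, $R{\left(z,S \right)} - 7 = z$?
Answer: $- \frac{17248}{9} \approx -1916.4$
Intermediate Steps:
$R{\left(z,S \right)} = 7 + z$
$a{\left(A,r \right)} = A^{2}$
$P{\left(K,l \right)} = \frac{80}{9} - \frac{7 l}{9 K}$ ($P{\left(K,l \right)} = 9 - \frac{\frac{7}{K} l + \left(-1\right)^{2}}{9} = 9 - \frac{\frac{7 l}{K} + 1}{9} = 9 - \frac{1 + \frac{7 l}{K}}{9} = 9 - \left(\frac{1}{9} + \frac{7 l}{9 K}\right) = \frac{80}{9} - \frac{7 l}{9 K}$)
$\left(g{\left(R{\left(-3,-4 \right)} \right)} + P{\left(6,0 \right)}\right) \left(-70 - 7\right) = \left(\left(7 - 3\right)^{2} + \frac{\left(-7\right) 0 + 80 \cdot 6}{9 \cdot 6}\right) \left(-70 - 7\right) = \left(4^{2} + \frac{1}{9} \cdot \frac{1}{6} \left(0 + 480\right)\right) \left(-77\right) = \left(16 + \frac{1}{9} \cdot \frac{1}{6} \cdot 480\right) \left(-77\right) = \left(16 + \frac{80}{9}\right) \left(-77\right) = \frac{224}{9} \left(-77\right) = - \frac{17248}{9}$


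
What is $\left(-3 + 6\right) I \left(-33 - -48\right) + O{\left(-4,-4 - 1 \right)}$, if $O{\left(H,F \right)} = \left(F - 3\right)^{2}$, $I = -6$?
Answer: $-206$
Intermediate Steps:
$O{\left(H,F \right)} = \left(-3 + F\right)^{2}$
$\left(-3 + 6\right) I \left(-33 - -48\right) + O{\left(-4,-4 - 1 \right)} = \left(-3 + 6\right) \left(-6\right) \left(-33 - -48\right) + \left(-3 - 5\right)^{2} = 3 \left(-6\right) \left(-33 + 48\right) + \left(-3 - 5\right)^{2} = \left(-18\right) 15 + \left(-8\right)^{2} = -270 + 64 = -206$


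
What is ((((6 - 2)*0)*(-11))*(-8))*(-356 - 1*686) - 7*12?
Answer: -84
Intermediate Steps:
((((6 - 2)*0)*(-11))*(-8))*(-356 - 1*686) - 7*12 = (((4*0)*(-11))*(-8))*(-356 - 686) - 84 = ((0*(-11))*(-8))*(-1042) - 84 = (0*(-8))*(-1042) - 84 = 0*(-1042) - 84 = 0 - 84 = -84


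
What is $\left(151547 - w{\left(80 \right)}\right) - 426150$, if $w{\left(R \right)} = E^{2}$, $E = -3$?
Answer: $-274612$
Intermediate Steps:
$w{\left(R \right)} = 9$ ($w{\left(R \right)} = \left(-3\right)^{2} = 9$)
$\left(151547 - w{\left(80 \right)}\right) - 426150 = \left(151547 - 9\right) - 426150 = 151538 - 426150 = -274612$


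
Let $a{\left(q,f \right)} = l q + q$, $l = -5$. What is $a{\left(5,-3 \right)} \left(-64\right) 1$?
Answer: $1280$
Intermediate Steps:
$a{\left(q,f \right)} = - 4 q$ ($a{\left(q,f \right)} = - 5 q + q = - 4 q$)
$a{\left(5,-3 \right)} \left(-64\right) 1 = \left(-4\right) 5 \left(-64\right) 1 = \left(-20\right) \left(-64\right) 1 = 1280 \cdot 1 = 1280$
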